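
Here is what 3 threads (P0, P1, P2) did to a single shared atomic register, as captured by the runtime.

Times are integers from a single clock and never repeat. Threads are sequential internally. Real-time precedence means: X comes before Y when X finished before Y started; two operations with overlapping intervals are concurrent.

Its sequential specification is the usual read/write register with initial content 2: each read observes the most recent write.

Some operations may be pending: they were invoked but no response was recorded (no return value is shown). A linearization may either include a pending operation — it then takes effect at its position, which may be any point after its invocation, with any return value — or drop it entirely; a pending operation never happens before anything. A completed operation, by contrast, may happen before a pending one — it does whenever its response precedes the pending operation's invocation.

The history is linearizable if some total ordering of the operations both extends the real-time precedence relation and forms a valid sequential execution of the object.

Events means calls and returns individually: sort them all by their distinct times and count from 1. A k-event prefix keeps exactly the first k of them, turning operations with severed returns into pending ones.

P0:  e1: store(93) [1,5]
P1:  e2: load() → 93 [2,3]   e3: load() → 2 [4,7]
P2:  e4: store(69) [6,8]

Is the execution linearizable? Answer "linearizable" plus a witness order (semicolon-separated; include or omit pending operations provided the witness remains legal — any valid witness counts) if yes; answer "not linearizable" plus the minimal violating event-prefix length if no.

not linearizable — minimal violating prefix: 7 events

prefix check: 1..6 passes, 1..7 fails once e3's time-7 response joins
checked exhaustively: 3 real-time-consistent orders of 3 completed operations, zero legal atomic register replays
completion choices over the 1 pending operation (e4) were checked; none helps
take e1, e2, e3 (pending dropped): step 3 already fails, because e3 load() → 2 cannot occur there
take e2, e1, e3 (pending dropped): step 1 already fails, because e2 load() → 93 cannot occur there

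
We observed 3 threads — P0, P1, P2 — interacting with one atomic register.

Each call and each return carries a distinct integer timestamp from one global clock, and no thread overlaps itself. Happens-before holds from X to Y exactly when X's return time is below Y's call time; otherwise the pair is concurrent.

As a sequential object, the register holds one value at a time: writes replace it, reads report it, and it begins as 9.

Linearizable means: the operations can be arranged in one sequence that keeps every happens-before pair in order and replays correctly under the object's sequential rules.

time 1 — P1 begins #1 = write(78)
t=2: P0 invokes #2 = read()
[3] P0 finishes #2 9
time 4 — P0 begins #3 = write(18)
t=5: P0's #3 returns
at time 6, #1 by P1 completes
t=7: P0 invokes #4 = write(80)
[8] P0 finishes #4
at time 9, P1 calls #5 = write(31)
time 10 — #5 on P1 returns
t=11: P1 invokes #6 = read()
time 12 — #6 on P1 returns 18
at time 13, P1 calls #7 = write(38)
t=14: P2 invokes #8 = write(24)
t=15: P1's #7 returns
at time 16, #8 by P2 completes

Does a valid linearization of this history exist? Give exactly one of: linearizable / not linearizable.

not linearizable

through event 11 a valid linearization exists; event 12 (#6 responding at time 12) ends that
checked exhaustively: 3 real-time-consistent orders of 6 completed operations, zero legal atomic register replays
one such order, #1, #2, #3, #4, #5, #6, breaks at step 2 where #2 read() → 9 is illegal
one such order, #2, #1, #3, #4, #5, #6, breaks at step 6 where #6 read() → 18 is illegal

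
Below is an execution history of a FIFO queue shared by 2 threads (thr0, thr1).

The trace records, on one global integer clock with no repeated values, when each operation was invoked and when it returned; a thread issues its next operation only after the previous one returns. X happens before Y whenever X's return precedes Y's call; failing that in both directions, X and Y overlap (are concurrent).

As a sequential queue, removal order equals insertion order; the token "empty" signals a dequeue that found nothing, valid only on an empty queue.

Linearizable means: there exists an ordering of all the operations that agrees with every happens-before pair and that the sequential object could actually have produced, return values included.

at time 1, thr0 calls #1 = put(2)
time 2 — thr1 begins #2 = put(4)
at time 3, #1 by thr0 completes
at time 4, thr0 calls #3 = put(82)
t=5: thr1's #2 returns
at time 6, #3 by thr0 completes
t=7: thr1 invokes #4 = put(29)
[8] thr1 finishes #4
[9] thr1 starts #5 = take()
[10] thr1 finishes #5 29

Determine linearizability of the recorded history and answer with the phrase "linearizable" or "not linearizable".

not linearizable

through event 9 a valid linearization exists; event 10 (#5 responding at time 10) ends that
3 orders of the 5 completed FIFO queue ops respect real time; none is legal
sample order #1, #2, #3, #4, #5 stalls at step 5 — #5 take() → 29 has no legal effect
sample order #1, #3, #2, #4, #5 stalls at step 5 — #5 take() → 29 has no legal effect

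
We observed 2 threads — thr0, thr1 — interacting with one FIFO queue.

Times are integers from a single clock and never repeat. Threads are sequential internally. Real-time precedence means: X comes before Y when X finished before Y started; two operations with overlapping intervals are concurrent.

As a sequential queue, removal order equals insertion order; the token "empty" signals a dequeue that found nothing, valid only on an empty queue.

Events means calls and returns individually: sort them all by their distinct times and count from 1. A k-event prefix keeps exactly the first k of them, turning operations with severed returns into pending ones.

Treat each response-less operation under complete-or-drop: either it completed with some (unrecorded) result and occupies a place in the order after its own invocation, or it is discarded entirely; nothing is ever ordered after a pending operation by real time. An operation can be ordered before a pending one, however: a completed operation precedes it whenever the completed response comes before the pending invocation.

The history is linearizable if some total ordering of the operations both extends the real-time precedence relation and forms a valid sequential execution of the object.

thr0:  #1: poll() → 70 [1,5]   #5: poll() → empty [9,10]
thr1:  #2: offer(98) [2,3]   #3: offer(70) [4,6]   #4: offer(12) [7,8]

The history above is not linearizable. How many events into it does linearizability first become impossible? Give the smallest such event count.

a valid linearization of events 1..4 exists, for instance #1, #2:
step 1: #1 poll() (pending, included) — queue <>
step 2: #2 offer(98) — queue <98>
include event 5 — #1 responding at 5 — and every candidate order breaks
completion choices over the 1 pending operation (#3) were checked; none helps
for example #1, #2 (pending dropped) fails at step 1: #1 poll() → 70 is not legal there
for example #2, #1 (pending dropped) fails at step 2: #1 poll() → 70 is not legal there

5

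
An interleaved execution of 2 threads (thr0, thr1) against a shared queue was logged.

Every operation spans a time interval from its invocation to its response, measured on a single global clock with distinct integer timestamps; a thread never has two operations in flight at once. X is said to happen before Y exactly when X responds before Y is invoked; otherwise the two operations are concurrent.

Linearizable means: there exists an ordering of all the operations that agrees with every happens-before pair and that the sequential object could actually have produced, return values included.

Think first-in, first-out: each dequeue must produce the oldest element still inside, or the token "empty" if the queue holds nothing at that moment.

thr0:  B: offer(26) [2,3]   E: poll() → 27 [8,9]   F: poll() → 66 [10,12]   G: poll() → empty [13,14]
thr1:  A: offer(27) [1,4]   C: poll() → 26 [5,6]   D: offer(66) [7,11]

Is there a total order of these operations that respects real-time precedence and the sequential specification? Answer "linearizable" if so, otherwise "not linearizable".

linearizable

witness order: B, A, C, D, E, F, G
step 1: B offer(26) — queue <26>
step 2: A offer(27) — queue <26,27>
step 3: C poll() → 26 — queue <27>
step 4: D offer(66) — queue <27,66>
step 5: E poll() → 27 — queue <66>
step 6: F poll() → 66 — queue <>
step 7: G poll() → empty — queue <>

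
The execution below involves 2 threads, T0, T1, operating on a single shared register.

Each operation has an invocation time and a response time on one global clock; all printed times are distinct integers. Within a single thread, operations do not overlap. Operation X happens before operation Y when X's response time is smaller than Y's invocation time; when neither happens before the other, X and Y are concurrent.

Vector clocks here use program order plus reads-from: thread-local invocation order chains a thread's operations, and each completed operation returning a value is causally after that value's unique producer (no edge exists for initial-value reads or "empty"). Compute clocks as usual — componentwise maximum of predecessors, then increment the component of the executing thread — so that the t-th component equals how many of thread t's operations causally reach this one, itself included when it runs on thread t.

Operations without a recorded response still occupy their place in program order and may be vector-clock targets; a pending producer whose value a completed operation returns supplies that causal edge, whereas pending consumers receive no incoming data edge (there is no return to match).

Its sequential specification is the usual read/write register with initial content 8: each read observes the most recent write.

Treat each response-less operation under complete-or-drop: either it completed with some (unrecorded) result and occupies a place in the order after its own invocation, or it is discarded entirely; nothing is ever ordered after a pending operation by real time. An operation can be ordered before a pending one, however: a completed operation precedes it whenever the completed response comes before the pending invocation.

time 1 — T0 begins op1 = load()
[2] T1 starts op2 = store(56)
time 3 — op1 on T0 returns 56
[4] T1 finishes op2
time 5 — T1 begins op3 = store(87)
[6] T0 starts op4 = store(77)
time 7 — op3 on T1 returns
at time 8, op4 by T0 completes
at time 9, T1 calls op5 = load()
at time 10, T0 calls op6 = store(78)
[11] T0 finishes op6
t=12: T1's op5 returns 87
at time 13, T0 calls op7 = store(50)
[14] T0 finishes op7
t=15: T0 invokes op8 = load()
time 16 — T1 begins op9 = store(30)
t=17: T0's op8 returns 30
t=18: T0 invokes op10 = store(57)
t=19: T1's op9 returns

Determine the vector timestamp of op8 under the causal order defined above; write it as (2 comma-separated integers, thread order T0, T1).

(5, 4)

invoked at 2, op2 has no predecessors; its own T1 bump gives (0, 1)
merge at op3 (invoked 5): VC(op2)=(0, 1), own-thread bump on T1 → (0, 2)
merge at op1 (invoked 1): VC(op2)=(0, 1), own-thread bump on T0 → (1, 1)
merge at op5 (invoked 9): VC(op3)=(0, 2), own-thread bump on T1 → (0, 3)
merge at op4 (invoked 6): VC(op1)=(1, 1), own-thread bump on T0 → (2, 1)
merge at op9 (invoked 16): VC(op5)=(0, 3), own-thread bump on T1 → (0, 4)
merge at op6 (invoked 10): VC(op4)=(2, 1), own-thread bump on T0 → (3, 1)
merge at op7 (invoked 13): VC(op6)=(3, 1), own-thread bump on T0 → (4, 1)
merge at op8 (invoked 15): VC(op7)=(4, 1), VC(op9)=(0, 4), own-thread bump on T0 → (5, 4)
merge at op10 (invoked 18): VC(op8)=(5, 4), own-thread bump on T0 → (6, 4)
target: VC(op8) = (5, 4)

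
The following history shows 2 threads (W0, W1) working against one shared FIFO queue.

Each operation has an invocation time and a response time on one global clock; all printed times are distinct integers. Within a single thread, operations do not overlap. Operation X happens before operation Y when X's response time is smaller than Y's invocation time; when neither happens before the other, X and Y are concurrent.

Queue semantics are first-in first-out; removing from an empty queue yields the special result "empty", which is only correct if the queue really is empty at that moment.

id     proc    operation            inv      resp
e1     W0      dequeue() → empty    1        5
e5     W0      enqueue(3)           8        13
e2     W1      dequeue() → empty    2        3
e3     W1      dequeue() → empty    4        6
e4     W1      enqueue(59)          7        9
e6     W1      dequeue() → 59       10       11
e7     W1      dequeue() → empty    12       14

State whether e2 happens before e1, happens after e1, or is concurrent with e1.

concurrent

e2 spans [2,3], e1 spans [1,5]
the intervals overlap in both directions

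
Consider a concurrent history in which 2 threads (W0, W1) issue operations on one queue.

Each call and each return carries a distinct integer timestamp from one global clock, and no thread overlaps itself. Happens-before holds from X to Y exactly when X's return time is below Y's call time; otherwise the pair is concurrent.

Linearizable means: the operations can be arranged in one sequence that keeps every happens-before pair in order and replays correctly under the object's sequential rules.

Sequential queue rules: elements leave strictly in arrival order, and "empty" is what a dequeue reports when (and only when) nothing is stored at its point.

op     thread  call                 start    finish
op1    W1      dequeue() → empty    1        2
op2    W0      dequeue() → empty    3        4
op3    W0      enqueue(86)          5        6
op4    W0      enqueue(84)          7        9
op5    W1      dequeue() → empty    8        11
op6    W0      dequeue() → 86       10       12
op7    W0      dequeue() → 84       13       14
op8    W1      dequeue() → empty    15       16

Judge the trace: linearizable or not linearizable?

not linearizable

the violation lands at event 11, op5's response at time 11: events 1..10 linearize, events 1..11 do not
no legal order exists: 2 real-time-consistent candidates over 5 completed queue operations, all rejected
including or dropping the 1 pending operation (op6) in any combination fails
sample order op1, op2, op3, op4, op5 (pending dropped) stalls at step 5 — op5 dequeue() → empty has no legal effect
sample order op1, op2, op3, op5, op4 (pending dropped) stalls at step 4 — op5 dequeue() → empty has no legal effect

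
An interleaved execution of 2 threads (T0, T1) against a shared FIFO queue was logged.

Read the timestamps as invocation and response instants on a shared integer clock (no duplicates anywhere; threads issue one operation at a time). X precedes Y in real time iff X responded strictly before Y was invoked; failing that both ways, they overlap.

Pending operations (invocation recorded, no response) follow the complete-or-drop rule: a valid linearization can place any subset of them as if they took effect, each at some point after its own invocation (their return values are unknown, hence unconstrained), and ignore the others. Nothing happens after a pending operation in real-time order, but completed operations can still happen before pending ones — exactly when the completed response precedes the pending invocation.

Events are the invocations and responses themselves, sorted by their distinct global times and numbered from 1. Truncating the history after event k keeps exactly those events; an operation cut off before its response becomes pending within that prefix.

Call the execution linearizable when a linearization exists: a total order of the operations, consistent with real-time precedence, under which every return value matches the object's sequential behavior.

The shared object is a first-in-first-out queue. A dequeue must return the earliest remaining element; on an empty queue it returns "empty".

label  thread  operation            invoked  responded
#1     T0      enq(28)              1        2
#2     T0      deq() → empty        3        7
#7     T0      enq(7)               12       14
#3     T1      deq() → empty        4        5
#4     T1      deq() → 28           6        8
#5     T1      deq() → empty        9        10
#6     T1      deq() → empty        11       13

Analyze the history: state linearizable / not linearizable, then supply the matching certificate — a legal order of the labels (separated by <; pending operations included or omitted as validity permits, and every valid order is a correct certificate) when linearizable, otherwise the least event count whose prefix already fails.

not linearizable — minimal violating prefix: 7 events

already the first 7 events (up to #2's response at time 7) admit no linearization; the first 6 still do
no legal order exists: 2 real-time-consistent candidates over 3 completed FIFO queue operations, all rejected
no completion choice of the 1 pending operation (#4) rescues it — every subset was tried
e.g. #1, #2, #3 (pending dropped): illegal at step 2, since #2 deq() → empty cannot apply there
e.g. #1, #3, #2 (pending dropped): illegal at step 2, since #3 deq() → empty cannot apply there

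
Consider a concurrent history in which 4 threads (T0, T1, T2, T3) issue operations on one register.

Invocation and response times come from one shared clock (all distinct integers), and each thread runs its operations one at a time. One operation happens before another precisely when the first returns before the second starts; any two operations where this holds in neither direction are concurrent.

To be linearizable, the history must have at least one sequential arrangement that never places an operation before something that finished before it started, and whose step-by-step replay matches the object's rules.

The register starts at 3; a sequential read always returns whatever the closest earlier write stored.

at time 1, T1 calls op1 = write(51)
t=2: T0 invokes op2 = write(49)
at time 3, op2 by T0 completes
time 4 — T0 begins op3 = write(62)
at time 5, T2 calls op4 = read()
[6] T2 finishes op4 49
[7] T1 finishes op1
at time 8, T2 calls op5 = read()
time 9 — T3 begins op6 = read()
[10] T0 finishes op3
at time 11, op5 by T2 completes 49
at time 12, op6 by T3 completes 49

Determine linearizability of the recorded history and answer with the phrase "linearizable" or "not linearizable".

a witness: op1, op2, op4, op5, op6, op3
1. op1 write(51), leaving value 51
2. op2 write(49), leaving value 49
3. op4 read() → 49, leaving value 49
4. op5 read() → 49, leaving value 49
5. op6 read() → 49, leaving value 49
6. op3 write(62), leaving value 62

linearizable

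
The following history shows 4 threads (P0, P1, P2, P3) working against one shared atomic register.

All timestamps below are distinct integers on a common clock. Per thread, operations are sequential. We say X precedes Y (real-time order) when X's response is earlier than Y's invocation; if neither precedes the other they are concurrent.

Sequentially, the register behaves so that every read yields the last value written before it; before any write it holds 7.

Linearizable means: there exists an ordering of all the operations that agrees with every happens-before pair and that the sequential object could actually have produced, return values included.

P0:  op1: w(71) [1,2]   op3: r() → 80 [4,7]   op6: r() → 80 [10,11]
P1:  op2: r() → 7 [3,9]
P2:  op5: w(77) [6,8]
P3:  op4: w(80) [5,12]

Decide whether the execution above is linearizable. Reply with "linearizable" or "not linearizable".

the violation lands at event 9, op2's response at time 9: events 1..8 linearize, events 1..9 do not
the 4 completed operations admit 6 real-time orders; each fails the atomic register replay
no escape via the 1 pending operation (op4): every completion choice fails
for example op1, op2, op3, op5 (pending dropped) fails at step 2: op2 r() → 7 is not legal there
for example op1, op2, op5, op3 (pending dropped) fails at step 2: op2 r() → 7 is not legal there

not linearizable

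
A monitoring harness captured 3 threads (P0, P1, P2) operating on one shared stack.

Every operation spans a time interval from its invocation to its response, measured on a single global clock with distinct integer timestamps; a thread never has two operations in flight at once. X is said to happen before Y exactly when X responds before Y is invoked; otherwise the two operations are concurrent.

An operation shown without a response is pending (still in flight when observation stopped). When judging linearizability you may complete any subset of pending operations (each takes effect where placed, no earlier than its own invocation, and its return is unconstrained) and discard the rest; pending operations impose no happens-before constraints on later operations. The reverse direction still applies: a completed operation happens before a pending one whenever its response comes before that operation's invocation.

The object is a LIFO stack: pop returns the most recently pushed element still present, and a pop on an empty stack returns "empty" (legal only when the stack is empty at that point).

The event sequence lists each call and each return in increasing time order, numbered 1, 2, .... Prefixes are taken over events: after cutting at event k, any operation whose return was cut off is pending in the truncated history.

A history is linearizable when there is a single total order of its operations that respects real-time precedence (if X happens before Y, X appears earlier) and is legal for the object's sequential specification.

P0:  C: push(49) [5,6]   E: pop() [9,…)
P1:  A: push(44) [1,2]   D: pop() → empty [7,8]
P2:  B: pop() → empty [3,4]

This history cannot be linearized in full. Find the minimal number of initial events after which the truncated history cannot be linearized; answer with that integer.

one valid order for events 1..3 is A:
1. A push(44), leaving stack <44>
event 4 — B's response, time 4 — after it, nothing linearizes
take A, B: step 2 already fails, because B pop() → empty cannot occur there

4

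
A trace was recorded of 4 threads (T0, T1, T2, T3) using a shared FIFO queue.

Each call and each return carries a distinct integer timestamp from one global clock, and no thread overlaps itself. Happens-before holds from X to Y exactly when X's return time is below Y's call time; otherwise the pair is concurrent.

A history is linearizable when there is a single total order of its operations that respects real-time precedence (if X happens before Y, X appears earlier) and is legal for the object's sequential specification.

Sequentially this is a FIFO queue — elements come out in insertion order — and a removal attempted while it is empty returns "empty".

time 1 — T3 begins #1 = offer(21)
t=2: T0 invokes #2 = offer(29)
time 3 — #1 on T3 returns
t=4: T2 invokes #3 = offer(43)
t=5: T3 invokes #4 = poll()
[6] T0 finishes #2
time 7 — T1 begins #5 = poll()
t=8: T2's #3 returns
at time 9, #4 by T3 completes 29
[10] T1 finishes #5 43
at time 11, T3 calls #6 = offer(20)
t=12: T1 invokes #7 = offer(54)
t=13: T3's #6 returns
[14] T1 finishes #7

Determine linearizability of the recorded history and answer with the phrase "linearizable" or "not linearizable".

not linearizable

already the first 10 events (up to #5's response at time 10) admit no linearization; the first 9 still do
every one of the 18 real-time-consistent orders over 5 completed FIFO queue ops fails the sequential spec
for example #1, #2, #3, #4, #5 fails at step 4: #4 poll() → 29 is not legal there
for example #1, #2, #3, #5, #4 fails at step 4: #5 poll() → 43 is not legal there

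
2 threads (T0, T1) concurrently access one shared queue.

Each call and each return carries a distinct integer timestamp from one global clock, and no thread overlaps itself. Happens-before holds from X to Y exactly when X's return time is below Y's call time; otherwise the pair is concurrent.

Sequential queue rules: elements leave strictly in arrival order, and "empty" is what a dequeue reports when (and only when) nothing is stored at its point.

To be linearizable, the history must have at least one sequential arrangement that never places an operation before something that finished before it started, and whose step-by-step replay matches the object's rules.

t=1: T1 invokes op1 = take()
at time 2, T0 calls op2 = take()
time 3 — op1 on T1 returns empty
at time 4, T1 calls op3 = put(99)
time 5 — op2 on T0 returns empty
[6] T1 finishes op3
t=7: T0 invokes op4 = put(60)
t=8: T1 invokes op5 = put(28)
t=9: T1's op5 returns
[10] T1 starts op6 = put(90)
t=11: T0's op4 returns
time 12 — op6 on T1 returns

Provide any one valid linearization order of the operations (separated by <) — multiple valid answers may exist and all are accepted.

op1 < op2 < op3 < op4 < op5 < op6

step 1: op1 take() → empty — queue <>
step 2: op2 take() → empty — queue <>
step 3: op3 put(99) — queue <99>
step 4: op4 put(60) — queue <99,60>
step 5: op5 put(28) — queue <99,60,28>
step 6: op6 put(90) — queue <99,60,28,90>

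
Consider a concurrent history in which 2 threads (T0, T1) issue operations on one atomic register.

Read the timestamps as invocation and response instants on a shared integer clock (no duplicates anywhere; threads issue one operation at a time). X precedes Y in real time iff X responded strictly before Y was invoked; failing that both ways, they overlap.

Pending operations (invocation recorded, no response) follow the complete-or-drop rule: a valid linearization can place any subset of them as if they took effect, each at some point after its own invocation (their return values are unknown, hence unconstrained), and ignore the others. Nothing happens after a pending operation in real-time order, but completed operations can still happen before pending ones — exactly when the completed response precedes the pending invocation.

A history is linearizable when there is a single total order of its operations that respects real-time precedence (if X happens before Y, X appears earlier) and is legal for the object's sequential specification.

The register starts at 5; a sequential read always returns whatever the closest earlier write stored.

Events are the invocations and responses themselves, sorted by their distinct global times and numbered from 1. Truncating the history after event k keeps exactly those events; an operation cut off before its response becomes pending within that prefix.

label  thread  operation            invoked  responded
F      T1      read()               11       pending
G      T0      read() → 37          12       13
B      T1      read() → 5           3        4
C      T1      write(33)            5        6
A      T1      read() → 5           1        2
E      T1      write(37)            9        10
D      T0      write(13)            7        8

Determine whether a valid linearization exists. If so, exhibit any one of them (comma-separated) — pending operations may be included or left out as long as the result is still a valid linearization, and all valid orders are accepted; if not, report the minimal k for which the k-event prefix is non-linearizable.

step 1: A read() → 5 — value 5
step 2: B read() → 5 — value 5
step 3: C write(33) — value 33
step 4: D write(13) — value 13
step 5: E write(37) — value 37
step 6: F read() (pending, included) — value 37
step 7: G read() → 37 — value 37

linearizable — witness: A, B, C, D, E, F, G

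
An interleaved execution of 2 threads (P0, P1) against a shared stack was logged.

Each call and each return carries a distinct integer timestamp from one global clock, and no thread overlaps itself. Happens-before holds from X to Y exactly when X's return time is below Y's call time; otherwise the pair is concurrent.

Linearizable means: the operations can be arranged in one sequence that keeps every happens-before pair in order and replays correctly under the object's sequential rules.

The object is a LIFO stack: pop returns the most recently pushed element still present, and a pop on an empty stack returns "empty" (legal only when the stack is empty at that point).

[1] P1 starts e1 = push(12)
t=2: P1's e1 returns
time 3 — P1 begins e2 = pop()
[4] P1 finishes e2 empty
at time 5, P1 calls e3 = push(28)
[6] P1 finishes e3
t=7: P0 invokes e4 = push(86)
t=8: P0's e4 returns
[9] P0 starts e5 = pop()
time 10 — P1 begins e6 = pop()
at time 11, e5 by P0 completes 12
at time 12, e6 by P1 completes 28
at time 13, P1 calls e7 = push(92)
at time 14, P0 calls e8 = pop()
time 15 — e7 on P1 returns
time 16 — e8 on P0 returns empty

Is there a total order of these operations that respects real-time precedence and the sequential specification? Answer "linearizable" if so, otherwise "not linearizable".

already the first 4 events (up to e2's response at time 4) admit no linearization; the first 3 still do
exactly one order of the 2 completed ops respects real time; the stack replay fails
for example e1, e2 fails at step 2: e2 pop() → empty is not legal there

not linearizable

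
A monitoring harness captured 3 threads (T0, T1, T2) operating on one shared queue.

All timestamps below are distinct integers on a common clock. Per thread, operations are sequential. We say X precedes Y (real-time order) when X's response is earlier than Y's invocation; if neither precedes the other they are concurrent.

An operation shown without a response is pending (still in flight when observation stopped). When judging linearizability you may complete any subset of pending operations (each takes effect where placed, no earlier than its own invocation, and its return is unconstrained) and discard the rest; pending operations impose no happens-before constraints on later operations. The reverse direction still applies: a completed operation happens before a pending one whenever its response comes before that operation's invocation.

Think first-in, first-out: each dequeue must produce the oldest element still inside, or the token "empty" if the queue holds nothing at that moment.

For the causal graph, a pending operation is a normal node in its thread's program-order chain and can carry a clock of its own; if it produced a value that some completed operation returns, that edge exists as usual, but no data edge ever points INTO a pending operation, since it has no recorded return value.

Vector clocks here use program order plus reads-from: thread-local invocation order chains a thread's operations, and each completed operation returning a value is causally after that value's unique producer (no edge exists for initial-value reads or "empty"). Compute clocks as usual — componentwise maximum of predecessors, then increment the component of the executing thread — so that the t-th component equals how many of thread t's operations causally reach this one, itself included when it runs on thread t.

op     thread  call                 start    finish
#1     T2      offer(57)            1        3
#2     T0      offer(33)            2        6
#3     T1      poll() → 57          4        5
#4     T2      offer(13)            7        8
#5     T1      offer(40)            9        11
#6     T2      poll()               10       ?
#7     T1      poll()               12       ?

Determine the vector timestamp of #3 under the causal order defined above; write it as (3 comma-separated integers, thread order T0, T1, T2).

(0, 1, 1)

#1 (invocation 1): nothing precedes it; T2's component alone gives (0, 0, 1)
#2 (invocation 2): nothing precedes it; T0's component alone gives (1, 0, 0)
invoked at 7, #4 merges VC(#1)=(0, 0, 1) and bumps T2's slot → (0, 0, 2)
invoked at 4, #3 merges VC(#1)=(0, 0, 1) and bumps T1's slot → (0, 1, 1)
invoked at 10, #6 merges VC(#4)=(0, 0, 2) and bumps T2's slot → (0, 0, 3)
invoked at 9, #5 merges VC(#3)=(0, 1, 1) and bumps T1's slot → (0, 2, 1)
invoked at 12, #7 merges VC(#5)=(0, 2, 1) and bumps T1's slot → (0, 3, 1)
target: VC(#3) = (0, 1, 1)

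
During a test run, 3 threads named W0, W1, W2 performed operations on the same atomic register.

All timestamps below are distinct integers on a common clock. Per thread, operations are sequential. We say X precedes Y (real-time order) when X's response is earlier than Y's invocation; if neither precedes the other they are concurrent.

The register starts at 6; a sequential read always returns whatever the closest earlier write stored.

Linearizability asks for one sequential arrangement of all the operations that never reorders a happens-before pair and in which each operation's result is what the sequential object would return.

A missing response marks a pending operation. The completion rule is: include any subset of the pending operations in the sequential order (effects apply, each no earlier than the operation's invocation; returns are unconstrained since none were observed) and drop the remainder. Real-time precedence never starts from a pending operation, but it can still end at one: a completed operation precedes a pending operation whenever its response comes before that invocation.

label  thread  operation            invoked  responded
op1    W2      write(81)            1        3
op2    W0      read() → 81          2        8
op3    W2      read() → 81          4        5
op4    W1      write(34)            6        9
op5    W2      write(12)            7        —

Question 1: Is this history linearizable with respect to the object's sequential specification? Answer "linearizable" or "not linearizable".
linearizable

a witness: op1, op2, op3, op4
step 1: op1 write(81) — value 81
step 2: op2 read() → 81 — value 81
step 3: op3 read() → 81 — value 81
step 4: op4 write(34) — value 34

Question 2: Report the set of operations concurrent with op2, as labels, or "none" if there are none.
op1, op3, op4, op5

op2 spans [2,8]; an op avoiding the whole window 2..8 is ordered, any other is concurrent
op1 [1,3]: concurrent
op3 [4,5]: concurrent
op4 [6,9]: concurrent
op5 [7,…): concurrent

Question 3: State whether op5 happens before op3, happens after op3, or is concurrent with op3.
after

op5 spans [7,…), op3 spans [4,5]
resp(op3)=5 < inv(op5)=7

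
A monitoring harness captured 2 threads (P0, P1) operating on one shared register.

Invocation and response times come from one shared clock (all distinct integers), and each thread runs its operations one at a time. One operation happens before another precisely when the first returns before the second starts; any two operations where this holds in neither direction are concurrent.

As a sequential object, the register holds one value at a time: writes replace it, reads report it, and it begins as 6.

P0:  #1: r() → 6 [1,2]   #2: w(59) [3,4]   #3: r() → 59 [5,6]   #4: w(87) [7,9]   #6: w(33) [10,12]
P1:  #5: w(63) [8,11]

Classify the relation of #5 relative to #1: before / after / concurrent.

#5 spans [8,11], #1 spans [1,2]
resp(#1)=2 < inv(#5)=8

after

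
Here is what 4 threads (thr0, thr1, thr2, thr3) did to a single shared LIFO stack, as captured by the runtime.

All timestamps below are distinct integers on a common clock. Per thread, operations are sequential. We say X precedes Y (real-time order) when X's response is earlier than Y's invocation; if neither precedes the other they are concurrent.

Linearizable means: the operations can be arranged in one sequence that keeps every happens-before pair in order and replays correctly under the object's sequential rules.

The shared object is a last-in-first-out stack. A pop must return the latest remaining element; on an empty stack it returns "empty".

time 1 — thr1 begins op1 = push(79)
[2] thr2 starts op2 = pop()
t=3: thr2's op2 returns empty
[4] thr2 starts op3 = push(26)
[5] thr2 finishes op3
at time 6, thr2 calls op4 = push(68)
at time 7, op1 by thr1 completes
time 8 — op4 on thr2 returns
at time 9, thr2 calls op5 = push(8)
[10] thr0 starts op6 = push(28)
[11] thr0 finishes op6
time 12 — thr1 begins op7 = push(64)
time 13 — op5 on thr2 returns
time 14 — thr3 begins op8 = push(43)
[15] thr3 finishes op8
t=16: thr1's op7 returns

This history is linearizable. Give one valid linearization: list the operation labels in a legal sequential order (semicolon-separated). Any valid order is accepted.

after step 1 (op2 pop() → empty): stack <>
after step 2 (op1 push(79)): stack <79>
after step 3 (op3 push(26)): stack <79,26>
after step 4 (op4 push(68)): stack <79,26,68>
after step 5 (op5 push(8)): stack <79,26,68,8>
after step 6 (op6 push(28)): stack <79,26,68,8,28>
after step 7 (op7 push(64)): stack <79,26,68,8,28,64>
after step 8 (op8 push(43)): stack <79,26,68,8,28,64,43>

op2; op1; op3; op4; op5; op6; op7; op8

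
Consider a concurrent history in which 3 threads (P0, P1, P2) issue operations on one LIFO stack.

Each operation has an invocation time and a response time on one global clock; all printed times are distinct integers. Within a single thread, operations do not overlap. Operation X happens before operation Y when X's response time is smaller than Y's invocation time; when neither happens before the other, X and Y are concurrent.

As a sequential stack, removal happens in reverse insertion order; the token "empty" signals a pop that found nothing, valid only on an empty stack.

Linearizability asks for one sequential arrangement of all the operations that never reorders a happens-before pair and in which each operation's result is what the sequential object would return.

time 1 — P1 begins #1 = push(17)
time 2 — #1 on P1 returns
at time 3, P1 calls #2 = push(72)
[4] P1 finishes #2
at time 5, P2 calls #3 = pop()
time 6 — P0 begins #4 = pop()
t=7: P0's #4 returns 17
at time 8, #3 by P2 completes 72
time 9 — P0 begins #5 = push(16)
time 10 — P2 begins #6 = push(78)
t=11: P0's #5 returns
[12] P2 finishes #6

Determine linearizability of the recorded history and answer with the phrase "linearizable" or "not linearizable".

a witness: #1, #2, #3, #4, #5, #6
after step 1 (#1 push(17)): stack <17>
after step 2 (#2 push(72)): stack <17,72>
after step 3 (#3 pop() → 72): stack <17>
after step 4 (#4 pop() → 17): stack <>
after step 5 (#5 push(16)): stack <16>
after step 6 (#6 push(78)): stack <16,78>

linearizable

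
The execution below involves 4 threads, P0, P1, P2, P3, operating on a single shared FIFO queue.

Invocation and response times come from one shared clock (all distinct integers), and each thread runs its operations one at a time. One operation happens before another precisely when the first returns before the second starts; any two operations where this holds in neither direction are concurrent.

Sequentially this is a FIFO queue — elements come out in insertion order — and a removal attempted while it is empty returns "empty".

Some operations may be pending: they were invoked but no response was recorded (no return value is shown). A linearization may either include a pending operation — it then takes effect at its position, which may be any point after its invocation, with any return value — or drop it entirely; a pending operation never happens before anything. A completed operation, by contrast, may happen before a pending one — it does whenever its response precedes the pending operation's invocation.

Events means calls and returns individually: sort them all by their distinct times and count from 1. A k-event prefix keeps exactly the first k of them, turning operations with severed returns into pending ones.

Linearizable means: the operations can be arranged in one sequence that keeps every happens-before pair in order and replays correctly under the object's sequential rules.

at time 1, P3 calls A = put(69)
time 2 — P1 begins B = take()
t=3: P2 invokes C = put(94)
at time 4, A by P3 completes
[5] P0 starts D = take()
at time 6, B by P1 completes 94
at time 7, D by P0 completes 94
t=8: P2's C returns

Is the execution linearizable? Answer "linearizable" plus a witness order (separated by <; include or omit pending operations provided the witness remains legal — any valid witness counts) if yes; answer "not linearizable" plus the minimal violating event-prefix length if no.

not linearizable — minimal violating prefix: 7 events

cut after 6 events: linearizable; cut after 7 events (D responds, time 7): not linearizable
3 completed operations, 3 real-time-consistent orders — every FIFO queue replay fails
include/drop combinations of the 1 pending operation (C) were all tried; none helps
for example A, B, D (pending dropped) fails at step 2: B take() → 94 is not legal there
for example A, D, B (pending dropped) fails at step 2: D take() → 94 is not legal there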